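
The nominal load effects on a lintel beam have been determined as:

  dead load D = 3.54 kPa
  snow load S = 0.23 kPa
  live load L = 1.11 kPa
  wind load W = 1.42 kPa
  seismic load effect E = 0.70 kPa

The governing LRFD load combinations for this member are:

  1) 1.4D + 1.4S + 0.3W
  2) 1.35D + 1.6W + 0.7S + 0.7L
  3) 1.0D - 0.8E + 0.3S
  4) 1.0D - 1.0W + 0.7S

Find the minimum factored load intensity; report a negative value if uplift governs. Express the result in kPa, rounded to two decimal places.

1) 1.4(3.54) + 1.4(0.23) + 0.3(1.42) = 5.70
2) 1.35(3.54) + 1.6(1.42) + 0.7(0.23) + 0.7(1.11) = 4.78 + 2.27 + 0.16 + 0.78 = 7.99
3) 1.0(3.54) - 0.8(0.70) + 0.3(0.23) = 3.54 - 0.56 + 0.07 = 3.05
4) 1.0(3.54) - 1.0(1.42) + 0.7(0.23) = 3.54 - 1.42 + 0.16 = 2.28
Combination 4 gives the minimum: 2.28 kPa.

2.28 kPa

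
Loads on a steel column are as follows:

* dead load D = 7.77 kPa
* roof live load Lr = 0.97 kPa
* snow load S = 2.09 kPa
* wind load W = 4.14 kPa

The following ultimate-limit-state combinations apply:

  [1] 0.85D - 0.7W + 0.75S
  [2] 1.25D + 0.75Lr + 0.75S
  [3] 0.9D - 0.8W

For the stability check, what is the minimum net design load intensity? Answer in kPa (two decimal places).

[1] 0.85(7.77) - 0.7(4.14) + 0.75(2.09) = 5.27
[2] 1.25(7.77) + 0.75(0.97) + 0.75(2.09) = 12.01
[3] 0.9(7.77) - 0.8(4.14) = 3.68
Combination 3 gives the minimum: 3.68 kPa.

3.68 kPa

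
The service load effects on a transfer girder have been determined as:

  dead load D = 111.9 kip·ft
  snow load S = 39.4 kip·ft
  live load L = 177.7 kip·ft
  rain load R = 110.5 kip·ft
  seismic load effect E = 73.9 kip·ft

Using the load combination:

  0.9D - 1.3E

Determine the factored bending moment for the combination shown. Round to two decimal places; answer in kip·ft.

4.64 kip·ft

0.9(111.9) - 1.3(73.9) = 4.64
M_u = 4.64 kip·ft.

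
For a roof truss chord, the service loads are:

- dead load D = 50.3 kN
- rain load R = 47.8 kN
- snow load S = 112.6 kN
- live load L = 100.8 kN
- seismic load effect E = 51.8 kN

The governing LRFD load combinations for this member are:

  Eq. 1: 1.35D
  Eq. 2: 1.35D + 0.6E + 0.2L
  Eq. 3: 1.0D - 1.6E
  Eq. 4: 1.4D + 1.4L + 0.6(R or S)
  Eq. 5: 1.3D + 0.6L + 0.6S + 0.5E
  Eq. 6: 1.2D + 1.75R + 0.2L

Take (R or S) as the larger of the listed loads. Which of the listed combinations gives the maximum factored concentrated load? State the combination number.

(R or S) → S = 112.6 kN.
Eq. 1: 1.35(50.3) = 67.9
Eq. 2: 1.35(50.3) + 0.6(51.8) + 0.2(100.8) = 119.1
Eq. 3: 1.0(50.3) - 1.6(51.8) = 50.3 - 82.9 = -32.6
Eq. 4: 1.4(50.3) + 1.4(100.8) + 0.6(112.6) = 70.4 + 141.1 + 67.6 = 279.1
Eq. 5: 1.3(50.3) + 0.6(100.8) + 0.6(112.6) + 0.5(51.8) = 219.3
Eq. 6: 1.2(50.3) + 1.75(47.8) + 0.2(100.8) = 164.2
The largest value is 279.1 kN from combination 4.

Combination 4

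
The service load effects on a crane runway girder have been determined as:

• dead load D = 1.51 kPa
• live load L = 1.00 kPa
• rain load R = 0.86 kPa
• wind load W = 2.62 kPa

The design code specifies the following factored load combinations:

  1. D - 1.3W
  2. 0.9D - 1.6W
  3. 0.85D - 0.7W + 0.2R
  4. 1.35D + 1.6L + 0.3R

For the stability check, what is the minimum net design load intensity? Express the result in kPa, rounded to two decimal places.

1. 1.0(1.51) - 1.3(2.62) = 1.51 - 3.41 = -1.90
2. 0.9(1.51) - 1.6(2.62) = 1.36 - 4.19 = -2.83
3. 0.85(1.51) - 0.7(2.62) + 0.2(0.86) = 1.28 - 1.83 + 0.17 = -0.38
4. 1.35(1.51) + 1.6(1.00) + 0.3(0.86) = 2.04 + 1.60 + 0.26 = 3.90
Combination 2 gives the minimum: -2.83 kPa.

-2.83 kPa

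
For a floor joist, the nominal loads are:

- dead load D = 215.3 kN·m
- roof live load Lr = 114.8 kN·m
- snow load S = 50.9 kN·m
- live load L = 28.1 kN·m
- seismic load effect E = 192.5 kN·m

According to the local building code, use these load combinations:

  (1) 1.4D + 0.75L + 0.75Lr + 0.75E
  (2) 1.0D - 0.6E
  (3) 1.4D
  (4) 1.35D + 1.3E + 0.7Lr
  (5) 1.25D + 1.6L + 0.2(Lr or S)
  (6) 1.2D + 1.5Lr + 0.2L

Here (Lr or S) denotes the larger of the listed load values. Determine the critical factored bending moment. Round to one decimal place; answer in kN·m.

(Lr or S) → Lr = 114.8 kN·m.
(1) 1.4(215.3) + 0.75(28.1) + 0.75(114.8) + 0.75(192.5) = 301.4 + 21.1 + 86.1 + 144.4 = 553.0
(2) 1.0(215.3) - 0.6(192.5) = 215.3 - 115.5 = 99.8
(3) 1.4(215.3) = 301.4
(4) 1.35(215.3) + 1.3(192.5) + 0.7(114.8) = 621.3
(5) 1.25(215.3) + 1.6(28.1) + 0.2(114.8) = 337.0
(6) 1.2(215.3) + 1.5(114.8) + 0.2(28.1) = 258.4 + 172.2 + 5.6 = 436.2
Maximum is from combination 4.

621.3 kN·m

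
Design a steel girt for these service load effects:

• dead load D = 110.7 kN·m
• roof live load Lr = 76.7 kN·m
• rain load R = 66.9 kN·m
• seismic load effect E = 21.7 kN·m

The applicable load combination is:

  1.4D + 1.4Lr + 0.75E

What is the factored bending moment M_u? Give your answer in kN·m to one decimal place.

278.6 kN·m

1.4(110.7) + 1.4(76.7) + 0.75(21.7) = 278.6
M_u = 278.6 kN·m.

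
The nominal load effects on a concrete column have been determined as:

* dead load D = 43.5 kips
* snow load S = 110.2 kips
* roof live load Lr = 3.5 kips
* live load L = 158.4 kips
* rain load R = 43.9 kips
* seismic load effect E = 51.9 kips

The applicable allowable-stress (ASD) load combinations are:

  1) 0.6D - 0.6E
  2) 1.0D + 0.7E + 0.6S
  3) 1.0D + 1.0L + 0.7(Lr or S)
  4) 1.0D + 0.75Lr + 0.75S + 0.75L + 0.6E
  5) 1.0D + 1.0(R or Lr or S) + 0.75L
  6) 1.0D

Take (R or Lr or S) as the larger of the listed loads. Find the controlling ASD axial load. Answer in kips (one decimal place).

279.0 kips

(Lr or S) → S = 110.2 kips; (R or Lr or S) → S = 110.2 kips.
1) 0.6(43.5) - 0.6(51.9) = 26.1 - 31.1 = -5.0
2) 1.0(43.5) + 0.7(51.9) + 0.6(110.2) = 146.0
3) 1.0(43.5) + 1.0(158.4) + 0.7(110.2) = 43.5 + 158.4 + 77.1 = 279.0
4) 1.0(43.5) + 0.75(3.5) + 0.75(110.2) + 0.75(158.4) + 0.6(51.9) = 43.5 + 2.6 + 82.7 + 118.8 + 31.1 = 278.7
5) 1.0(43.5) + 1.0(110.2) + 0.75(158.4) = 43.5 + 110.2 + 118.8 = 272.5
6) 1.0(43.5) = 43.5
The controlling combination is 3, giving 279.0 kips.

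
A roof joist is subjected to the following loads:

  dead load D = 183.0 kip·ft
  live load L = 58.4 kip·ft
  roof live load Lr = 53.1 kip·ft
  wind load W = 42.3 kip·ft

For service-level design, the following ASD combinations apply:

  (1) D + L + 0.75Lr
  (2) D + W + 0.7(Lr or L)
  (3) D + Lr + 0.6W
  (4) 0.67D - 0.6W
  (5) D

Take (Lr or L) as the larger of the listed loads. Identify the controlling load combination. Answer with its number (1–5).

Combination 1

(Lr or L) → L = 58.4 kip·ft.
(1) 1.0(183.0) + 1.0(58.4) + 0.75(53.1) = 281.2
(2) 1.0(183.0) + 1.0(42.3) + 0.7(58.4) = 266.2
(3) 1.0(183.0) + 1.0(53.1) + 0.6(42.3) = 261.5
(4) 0.67(183.0) - 0.6(42.3) = 97.2
(5) 1.0(183.0) = 183.0
The largest value is 281.2 kip·ft from combination 1.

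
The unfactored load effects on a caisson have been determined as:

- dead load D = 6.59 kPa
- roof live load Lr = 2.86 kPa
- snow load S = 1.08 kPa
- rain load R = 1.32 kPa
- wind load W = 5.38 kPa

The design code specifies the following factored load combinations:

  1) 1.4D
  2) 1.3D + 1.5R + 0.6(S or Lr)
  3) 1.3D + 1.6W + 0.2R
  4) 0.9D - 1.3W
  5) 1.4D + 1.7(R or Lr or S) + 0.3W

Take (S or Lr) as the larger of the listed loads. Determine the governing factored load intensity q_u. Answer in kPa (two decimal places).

17.44 kPa

(S or Lr) → Lr = 2.86 kPa; (R or Lr or S) → Lr = 2.86 kPa.
1) 1.4(6.59) = 9.23
2) 1.3(6.59) + 1.5(1.32) + 0.6(2.86) = 12.26
3) 1.3(6.59) + 1.6(5.38) + 0.2(1.32) = 8.57 + 8.61 + 0.26 = 17.44
4) 0.9(6.59) - 1.3(5.38) = 5.93 - 6.99 = -1.06
5) 1.4(6.59) + 1.7(2.86) + 0.3(5.38) = 9.23 + 4.86 + 1.61 = 15.70
Combination 3 governs: q_u = 17.44 kPa.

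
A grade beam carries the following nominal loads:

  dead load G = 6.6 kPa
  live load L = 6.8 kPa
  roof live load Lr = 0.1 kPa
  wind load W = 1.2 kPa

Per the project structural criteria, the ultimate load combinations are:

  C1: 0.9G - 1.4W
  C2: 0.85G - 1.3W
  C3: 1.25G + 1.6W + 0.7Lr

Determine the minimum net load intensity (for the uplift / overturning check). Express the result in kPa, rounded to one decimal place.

C1: 0.9(6.6) - 1.4(1.2) = 4.3
C2: 0.85(6.6) - 1.3(1.2) = 4.1
C3: 1.25(6.6) + 1.6(1.2) + 0.7(0.1) = 10.2
Combination 2 gives the minimum: 4.1 kPa.

4.1 kPa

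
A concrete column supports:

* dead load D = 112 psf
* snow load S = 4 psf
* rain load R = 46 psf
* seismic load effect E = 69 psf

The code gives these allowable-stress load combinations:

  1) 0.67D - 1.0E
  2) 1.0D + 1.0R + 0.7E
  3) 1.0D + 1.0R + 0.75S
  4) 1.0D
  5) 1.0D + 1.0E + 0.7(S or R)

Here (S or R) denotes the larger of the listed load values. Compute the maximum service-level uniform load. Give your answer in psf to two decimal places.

213.20 psf

(S or R) → R = 46 psf.
1) 0.67(112) - 1.0(69) = 75.04 - 69.00 = 6.04
2) 1.0(112) + 1.0(46) + 0.7(69) = 112.00 + 46.00 + 48.30 = 206.30
3) 1.0(112) + 1.0(46) + 0.75(4) = 112.00 + 46.00 + 3.00 = 161.00
4) 1.0(112) = 112.00
5) 1.0(112) + 1.0(69) + 0.7(46) = 112.00 + 69.00 + 32.20 = 213.20
Combination 5 governs: q = 213.20 psf.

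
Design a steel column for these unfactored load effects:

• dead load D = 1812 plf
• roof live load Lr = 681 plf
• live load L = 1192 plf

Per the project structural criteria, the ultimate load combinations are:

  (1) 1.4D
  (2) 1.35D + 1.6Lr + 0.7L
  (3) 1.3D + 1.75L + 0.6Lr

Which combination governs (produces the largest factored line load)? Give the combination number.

Combination 3

(1) 1.4(1812) = 2536.80
(2) 1.35(1812) + 1.6(681) + 0.7(1192) = 2446.20 + 1089.60 + 834.40 = 4370.20
(3) 1.3(1812) + 1.75(1192) + 0.6(681) = 2355.60 + 2086.00 + 408.60 = 4850.20
The largest value is 4850.20 plf from combination 3.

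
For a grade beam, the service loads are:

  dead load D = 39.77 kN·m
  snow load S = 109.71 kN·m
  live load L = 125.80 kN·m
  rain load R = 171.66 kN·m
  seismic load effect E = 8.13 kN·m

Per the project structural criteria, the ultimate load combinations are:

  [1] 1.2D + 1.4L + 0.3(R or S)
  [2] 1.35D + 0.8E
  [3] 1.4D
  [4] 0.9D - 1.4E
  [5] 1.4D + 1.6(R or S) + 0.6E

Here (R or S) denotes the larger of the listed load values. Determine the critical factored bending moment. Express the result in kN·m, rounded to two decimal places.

335.21 kN·m

(R or S) → R = 171.66 kN·m.
[1] 1.2(39.77) + 1.4(125.80) + 0.3(171.66) = 47.72 + 176.12 + 51.50 = 275.34
[2] 1.35(39.77) + 0.8(8.13) = 53.69 + 6.50 = 60.19
[3] 1.4(39.77) = 55.68
[4] 0.9(39.77) - 1.4(8.13) = 35.79 - 11.38 = 24.41
[5] 1.4(39.77) + 1.6(171.66) + 0.6(8.13) = 335.21
Maximum is from combination 5.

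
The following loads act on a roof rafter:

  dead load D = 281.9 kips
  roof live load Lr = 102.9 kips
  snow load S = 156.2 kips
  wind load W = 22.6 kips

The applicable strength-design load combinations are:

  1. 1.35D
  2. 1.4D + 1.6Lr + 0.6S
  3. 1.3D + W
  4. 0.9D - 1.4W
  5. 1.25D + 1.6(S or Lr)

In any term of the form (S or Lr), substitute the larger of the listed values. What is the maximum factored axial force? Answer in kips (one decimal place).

653.0 kips

(S or Lr) → S = 156.2 kips.
1. 1.35(281.9) = 380.6
2. 1.4(281.9) + 1.6(102.9) + 0.6(156.2) = 394.7 + 164.6 + 93.7 = 653.0
3. 1.3(281.9) + 1.0(22.6) = 366.5 + 22.6 = 389.1
4. 0.9(281.9) - 1.4(22.6) = 253.7 - 31.6 = 222.1
5. 1.25(281.9) + 1.6(156.2) = 352.4 + 249.9 = 602.3
Maximum is from combination 2.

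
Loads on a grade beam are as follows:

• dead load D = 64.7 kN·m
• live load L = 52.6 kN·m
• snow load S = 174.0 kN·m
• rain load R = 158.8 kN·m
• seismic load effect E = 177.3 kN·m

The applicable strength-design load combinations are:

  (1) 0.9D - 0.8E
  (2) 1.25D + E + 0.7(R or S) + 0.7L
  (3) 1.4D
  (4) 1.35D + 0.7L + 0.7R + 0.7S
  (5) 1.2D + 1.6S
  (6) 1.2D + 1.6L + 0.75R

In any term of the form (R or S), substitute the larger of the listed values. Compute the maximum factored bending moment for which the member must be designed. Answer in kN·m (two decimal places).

416.80 kN·m

(R or S) → S = 174.0 kN·m.
(1) 0.9(64.7) - 0.8(177.3) = 58.23 - 141.84 = -83.61
(2) 1.25(64.7) + 1.0(177.3) + 0.7(174.0) + 0.7(52.6) = 80.88 + 177.30 + 121.80 + 36.82 = 416.80
(3) 1.4(64.7) = 90.58
(4) 1.35(64.7) + 0.7(52.6) + 0.7(158.8) + 0.7(174.0) = 87.35 + 36.82 + 111.16 + 121.80 = 357.13
(5) 1.2(64.7) + 1.6(174.0) = 77.64 + 278.40 = 356.04
(6) 1.2(64.7) + 1.6(52.6) + 0.75(158.8) = 77.64 + 84.16 + 119.10 = 280.90
Combination 2 governs: M_u = 416.80 kN·m.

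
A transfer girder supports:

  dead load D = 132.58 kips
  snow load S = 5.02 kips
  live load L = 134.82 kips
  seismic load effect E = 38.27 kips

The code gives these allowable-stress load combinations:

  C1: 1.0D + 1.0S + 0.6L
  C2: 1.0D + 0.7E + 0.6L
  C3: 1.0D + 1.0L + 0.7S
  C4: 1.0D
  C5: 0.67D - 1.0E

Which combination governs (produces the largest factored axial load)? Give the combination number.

Combination 3

C1: 1.0(132.58) + 1.0(5.02) + 0.6(134.82) = 132.58 + 5.02 + 80.89 = 218.49
C2: 1.0(132.58) + 0.7(38.27) + 0.6(134.82) = 132.58 + 26.79 + 80.89 = 240.26
C3: 1.0(132.58) + 1.0(134.82) + 0.7(5.02) = 132.58 + 134.82 + 3.51 = 270.91
C4: 1.0(132.58) = 132.58
C5: 0.67(132.58) - 1.0(38.27) = 88.83 - 38.27 = 50.56
The largest value is 270.91 kips from combination 3.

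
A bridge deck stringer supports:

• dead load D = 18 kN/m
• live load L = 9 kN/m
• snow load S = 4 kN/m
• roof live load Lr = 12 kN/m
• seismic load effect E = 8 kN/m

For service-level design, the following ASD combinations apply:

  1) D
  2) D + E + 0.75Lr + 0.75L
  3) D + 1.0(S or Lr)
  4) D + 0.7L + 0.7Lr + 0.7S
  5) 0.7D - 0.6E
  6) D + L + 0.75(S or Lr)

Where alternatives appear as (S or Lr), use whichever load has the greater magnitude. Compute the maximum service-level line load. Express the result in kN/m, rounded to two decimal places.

(S or Lr) → Lr = 12 kN/m.
1) 1.0(18) = 18.00
2) 1.0(18) + 1.0(8) + 0.75(12) + 0.75(9) = 18.00 + 8.00 + 9.00 + 6.75 = 41.75
3) 1.0(18) + 1.0(12) = 18.00 + 12.00 = 30.00
4) 1.0(18) + 0.7(9) + 0.7(12) + 0.7(4) = 18.00 + 6.30 + 8.40 + 2.80 = 35.50
5) 0.7(18) - 0.6(8) = 12.60 - 4.80 = 7.80
6) 1.0(18) + 1.0(9) + 0.75(12) = 18.00 + 9.00 + 9.00 = 36.00
The controlling combination is 2, giving 41.75 kN/m.

41.75 kN/m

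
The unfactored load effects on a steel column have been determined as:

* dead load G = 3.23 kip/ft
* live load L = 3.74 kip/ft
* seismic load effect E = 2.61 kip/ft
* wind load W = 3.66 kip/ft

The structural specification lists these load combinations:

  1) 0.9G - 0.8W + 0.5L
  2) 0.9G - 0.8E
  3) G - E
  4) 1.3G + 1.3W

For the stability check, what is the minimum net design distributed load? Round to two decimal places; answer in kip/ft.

0.62 kip/ft

1) 0.9(3.23) - 0.8(3.66) + 0.5(3.74) = 1.85
2) 0.9(3.23) - 0.8(2.61) = 0.82
3) 1.0(3.23) - 1.0(2.61) = 0.62
4) 1.3(3.23) + 1.3(3.66) = 8.96
Combination 3 gives the minimum: 0.62 kip/ft.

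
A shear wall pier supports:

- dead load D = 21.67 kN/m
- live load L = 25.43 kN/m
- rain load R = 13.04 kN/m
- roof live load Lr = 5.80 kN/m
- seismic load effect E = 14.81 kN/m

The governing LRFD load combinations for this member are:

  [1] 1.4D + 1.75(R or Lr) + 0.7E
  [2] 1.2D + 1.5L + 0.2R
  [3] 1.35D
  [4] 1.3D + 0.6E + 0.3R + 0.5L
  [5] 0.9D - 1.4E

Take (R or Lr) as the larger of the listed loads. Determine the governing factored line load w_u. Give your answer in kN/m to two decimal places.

(R or Lr) → R = 13.04 kN/m.
[1] 1.4(21.67) + 1.75(13.04) + 0.7(14.81) = 63.53
[2] 1.2(21.67) + 1.5(25.43) + 0.2(13.04) = 66.76
[3] 1.35(21.67) = 29.25
[4] 1.3(21.67) + 0.6(14.81) + 0.3(13.04) + 0.5(25.43) = 53.68
[5] 0.9(21.67) - 1.4(14.81) = -1.23
Maximum is from combination 2.

66.76 kN/m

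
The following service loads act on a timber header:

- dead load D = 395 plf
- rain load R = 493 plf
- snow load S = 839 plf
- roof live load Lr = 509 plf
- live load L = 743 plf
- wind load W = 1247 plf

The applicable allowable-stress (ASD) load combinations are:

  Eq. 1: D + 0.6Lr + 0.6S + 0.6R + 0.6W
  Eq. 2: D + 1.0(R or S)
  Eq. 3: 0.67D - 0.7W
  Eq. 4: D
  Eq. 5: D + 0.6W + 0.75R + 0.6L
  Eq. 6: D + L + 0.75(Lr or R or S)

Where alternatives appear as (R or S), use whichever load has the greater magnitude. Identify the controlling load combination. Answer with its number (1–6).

(R or S) → S = 839 plf; (Lr or R or S) → S = 839 plf.
Eq. 1: 1.0(395) + 0.6(509) + 0.6(839) + 0.6(493) + 0.6(1247) = 395.00 + 305.40 + 503.40 + 295.80 + 748.20 = 2247.80
Eq. 2: 1.0(395) + 1.0(839) = 395.00 + 839.00 = 1234.00
Eq. 3: 0.67(395) - 0.7(1247) = 264.65 - 872.90 = -608.25
Eq. 4: 1.0(395) = 395.00
Eq. 5: 1.0(395) + 0.6(1247) + 0.75(493) + 0.6(743) = 395.00 + 748.20 + 369.75 + 445.80 = 1958.75
Eq. 6: 1.0(395) + 1.0(743) + 0.75(839) = 395.00 + 743.00 + 629.25 = 1767.25
The largest value is 2247.80 plf from combination 1.

Combination 1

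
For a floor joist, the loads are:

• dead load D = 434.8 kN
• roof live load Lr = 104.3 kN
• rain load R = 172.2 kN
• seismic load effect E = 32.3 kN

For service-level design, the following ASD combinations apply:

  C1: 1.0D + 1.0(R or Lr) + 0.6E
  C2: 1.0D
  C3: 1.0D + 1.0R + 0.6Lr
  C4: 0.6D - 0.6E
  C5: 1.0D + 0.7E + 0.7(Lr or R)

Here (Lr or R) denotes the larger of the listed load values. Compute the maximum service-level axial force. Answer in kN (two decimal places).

669.58 kN

(R or Lr) → R = 172.2 kN; (Lr or R) → R = 172.2 kN.
C1: 1.0(434.8) + 1.0(172.2) + 0.6(32.3) = 434.80 + 172.20 + 19.38 = 626.38
C2: 1.0(434.8) = 434.80
C3: 1.0(434.8) + 1.0(172.2) + 0.6(104.3) = 434.80 + 172.20 + 62.58 = 669.58
C4: 0.6(434.8) - 0.6(32.3) = 260.88 - 19.38 = 241.50
C5: 1.0(434.8) + 0.7(32.3) + 0.7(172.2) = 434.80 + 22.61 + 120.54 = 577.95
Maximum is from combination 3.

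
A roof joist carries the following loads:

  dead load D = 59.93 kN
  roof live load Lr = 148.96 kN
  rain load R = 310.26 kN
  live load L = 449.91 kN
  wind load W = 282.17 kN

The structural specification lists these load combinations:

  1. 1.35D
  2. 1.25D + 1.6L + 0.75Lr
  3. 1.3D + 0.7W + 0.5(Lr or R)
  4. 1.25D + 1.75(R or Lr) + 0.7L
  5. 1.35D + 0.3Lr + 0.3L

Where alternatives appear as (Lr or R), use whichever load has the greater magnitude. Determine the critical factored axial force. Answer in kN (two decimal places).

(Lr or R) → R = 310.26 kN; (R or Lr) → R = 310.26 kN.
1. 1.35(59.93) = 80.91
2. 1.25(59.93) + 1.6(449.91) + 0.75(148.96) = 74.91 + 719.86 + 111.72 = 906.49
3. 1.3(59.93) + 0.7(282.17) + 0.5(310.26) = 77.91 + 197.52 + 155.13 = 430.56
4. 1.25(59.93) + 1.75(310.26) + 0.7(449.91) = 932.80
5. 1.35(59.93) + 0.3(148.96) + 0.3(449.91) = 80.91 + 44.69 + 134.97 = 260.57
The controlling combination is 4, giving 932.80 kN.

932.80 kN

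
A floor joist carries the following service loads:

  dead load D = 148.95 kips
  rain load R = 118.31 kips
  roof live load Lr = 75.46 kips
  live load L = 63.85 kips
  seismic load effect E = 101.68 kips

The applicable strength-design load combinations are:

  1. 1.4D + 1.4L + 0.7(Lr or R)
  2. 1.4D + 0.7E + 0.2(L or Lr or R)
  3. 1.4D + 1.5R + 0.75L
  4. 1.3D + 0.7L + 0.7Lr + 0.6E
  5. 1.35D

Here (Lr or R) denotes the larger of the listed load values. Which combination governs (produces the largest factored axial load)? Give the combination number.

Combination 3

(Lr or R) → R = 118.31 kips; (L or Lr or R) → R = 118.31 kips.
1. 1.4(148.95) + 1.4(63.85) + 0.7(118.31) = 208.53 + 89.39 + 82.82 = 380.74
2. 1.4(148.95) + 0.7(101.68) + 0.2(118.31) = 208.53 + 71.18 + 23.66 = 303.37
3. 1.4(148.95) + 1.5(118.31) + 0.75(63.85) = 433.88
4. 1.3(148.95) + 0.7(63.85) + 0.7(75.46) + 0.6(101.68) = 352.16
5. 1.35(148.95) = 201.08
The largest value is 433.88 kips from combination 3.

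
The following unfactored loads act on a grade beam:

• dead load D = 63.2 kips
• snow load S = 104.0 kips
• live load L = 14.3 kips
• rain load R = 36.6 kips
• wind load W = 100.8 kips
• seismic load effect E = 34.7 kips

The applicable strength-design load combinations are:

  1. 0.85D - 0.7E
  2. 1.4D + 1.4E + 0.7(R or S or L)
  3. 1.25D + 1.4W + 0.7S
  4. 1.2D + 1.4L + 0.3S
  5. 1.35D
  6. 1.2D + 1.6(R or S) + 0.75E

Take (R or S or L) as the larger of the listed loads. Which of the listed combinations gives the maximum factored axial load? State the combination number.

Combination 3

(R or S or L) → S = 104.0 kips; (R or S) → S = 104.0 kips.
1. 0.85(63.2) - 0.7(34.7) = 53.7 - 24.3 = 29.4
2. 1.4(63.2) + 1.4(34.7) + 0.7(104.0) = 88.5 + 48.6 + 72.8 = 209.9
3. 1.25(63.2) + 1.4(100.8) + 0.7(104.0) = 79.0 + 141.1 + 72.8 = 292.9
4. 1.2(63.2) + 1.4(14.3) + 0.3(104.0) = 127.1
5. 1.35(63.2) = 85.3
6. 1.2(63.2) + 1.6(104.0) + 0.75(34.7) = 268.3
The largest value is 292.9 kips from combination 3.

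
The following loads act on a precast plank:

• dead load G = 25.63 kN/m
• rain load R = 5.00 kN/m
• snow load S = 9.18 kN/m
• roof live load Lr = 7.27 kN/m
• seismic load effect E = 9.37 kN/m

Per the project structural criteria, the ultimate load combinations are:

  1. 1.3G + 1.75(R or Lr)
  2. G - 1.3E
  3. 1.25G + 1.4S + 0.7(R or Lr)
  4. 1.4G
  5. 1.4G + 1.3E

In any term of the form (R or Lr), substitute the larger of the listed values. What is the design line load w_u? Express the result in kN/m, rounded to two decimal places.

49.98 kN/m

(R or Lr) → Lr = 7.27 kN/m.
1. 1.3(25.63) + 1.75(7.27) = 33.32 + 12.72 = 46.04
2. 1.0(25.63) - 1.3(9.37) = 25.63 - 12.18 = 13.45
3. 1.25(25.63) + 1.4(9.18) + 0.7(7.27) = 32.04 + 12.85 + 5.09 = 49.98
4. 1.4(25.63) = 35.88
5. 1.4(25.63) + 1.3(9.37) = 35.88 + 12.18 = 48.06
Combination 3 governs: w_u = 49.98 kN/m.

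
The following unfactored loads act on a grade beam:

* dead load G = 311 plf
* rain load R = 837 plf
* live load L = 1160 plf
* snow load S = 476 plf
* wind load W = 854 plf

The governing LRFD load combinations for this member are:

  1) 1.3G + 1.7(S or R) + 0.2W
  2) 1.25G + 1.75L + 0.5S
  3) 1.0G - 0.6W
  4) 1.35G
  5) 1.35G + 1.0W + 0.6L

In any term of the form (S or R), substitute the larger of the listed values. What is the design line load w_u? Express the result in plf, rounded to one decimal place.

(S or R) → R = 837 plf.
1) 1.3(311) + 1.7(837) + 0.2(854) = 1998.0
2) 1.25(311) + 1.75(1160) + 0.5(476) = 2656.8
3) 1.0(311) - 0.6(854) = -201.4
4) 1.35(311) = 419.9
5) 1.35(311) + 1.0(854) + 0.6(1160) = 1969.9
The controlling combination is 2, giving 2656.8 plf.

2656.8 plf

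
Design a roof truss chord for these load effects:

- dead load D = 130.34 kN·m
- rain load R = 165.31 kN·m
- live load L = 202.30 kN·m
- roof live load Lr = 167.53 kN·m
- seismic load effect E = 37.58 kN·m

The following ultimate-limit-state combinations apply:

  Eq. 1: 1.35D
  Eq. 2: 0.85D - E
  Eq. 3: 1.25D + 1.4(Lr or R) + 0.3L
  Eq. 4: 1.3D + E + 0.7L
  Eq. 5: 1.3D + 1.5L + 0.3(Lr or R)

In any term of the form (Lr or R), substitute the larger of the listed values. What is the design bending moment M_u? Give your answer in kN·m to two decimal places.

(Lr or R) → Lr = 167.53 kN·m.
Eq. 1: 1.35(130.34) = 175.96
Eq. 2: 0.85(130.34) - 1.0(37.58) = 110.79 - 37.58 = 73.21
Eq. 3: 1.25(130.34) + 1.4(167.53) + 0.3(202.30) = 162.93 + 234.54 + 60.69 = 458.16
Eq. 4: 1.3(130.34) + 1.0(37.58) + 0.7(202.30) = 169.44 + 37.58 + 141.61 = 348.63
Eq. 5: 1.3(130.34) + 1.5(202.30) + 0.3(167.53) = 169.44 + 303.45 + 50.26 = 523.15
Maximum is from combination 5.

523.15 kN·m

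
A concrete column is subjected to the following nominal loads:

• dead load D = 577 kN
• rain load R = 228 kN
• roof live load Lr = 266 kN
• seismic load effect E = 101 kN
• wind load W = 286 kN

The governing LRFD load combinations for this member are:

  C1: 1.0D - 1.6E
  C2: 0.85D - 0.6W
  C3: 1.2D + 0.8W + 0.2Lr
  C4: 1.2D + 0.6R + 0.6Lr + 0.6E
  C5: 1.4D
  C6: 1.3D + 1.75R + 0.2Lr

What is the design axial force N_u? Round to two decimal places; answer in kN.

1202.30 kN

C1: 1.0(577) - 1.6(101) = 415.40
C2: 0.85(577) - 0.6(286) = 318.85
C3: 1.2(577) + 0.8(286) + 0.2(266) = 974.40
C4: 1.2(577) + 0.6(228) + 0.6(266) + 0.6(101) = 1049.40
C5: 1.4(577) = 807.80
C6: 1.3(577) + 1.75(228) + 0.2(266) = 1202.30
Combination 6 governs: N_u = 1202.30 kN.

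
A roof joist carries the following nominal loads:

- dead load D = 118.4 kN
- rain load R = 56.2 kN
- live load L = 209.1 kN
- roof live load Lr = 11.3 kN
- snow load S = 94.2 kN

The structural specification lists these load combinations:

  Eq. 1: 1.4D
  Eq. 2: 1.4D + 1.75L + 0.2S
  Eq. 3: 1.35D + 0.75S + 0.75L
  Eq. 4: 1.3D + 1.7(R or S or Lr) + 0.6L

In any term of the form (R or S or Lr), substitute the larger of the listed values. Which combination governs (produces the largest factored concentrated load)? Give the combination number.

(R or S or Lr) → S = 94.2 kN.
Eq. 1: 1.4(118.4) = 165.8
Eq. 2: 1.4(118.4) + 1.75(209.1) + 0.2(94.2) = 165.8 + 365.9 + 18.8 = 550.5
Eq. 3: 1.35(118.4) + 0.75(94.2) + 0.75(209.1) = 159.8 + 70.7 + 156.8 = 387.3
Eq. 4: 1.3(118.4) + 1.7(94.2) + 0.6(209.1) = 153.9 + 160.1 + 125.5 = 439.5
The largest value is 550.5 kN from combination 2.

Combination 2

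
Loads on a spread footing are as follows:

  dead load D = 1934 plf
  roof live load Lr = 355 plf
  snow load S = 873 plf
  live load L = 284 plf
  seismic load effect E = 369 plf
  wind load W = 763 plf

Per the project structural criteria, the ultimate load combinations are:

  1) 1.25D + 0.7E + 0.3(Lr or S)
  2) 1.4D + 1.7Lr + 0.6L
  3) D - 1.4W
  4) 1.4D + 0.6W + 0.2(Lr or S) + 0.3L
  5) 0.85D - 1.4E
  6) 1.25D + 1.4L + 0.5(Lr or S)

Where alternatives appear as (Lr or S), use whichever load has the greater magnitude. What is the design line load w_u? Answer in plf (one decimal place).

3481.5 plf

(Lr or S) → S = 873 plf.
1) 1.25(1934) + 0.7(369) + 0.3(873) = 2417.5 + 258.3 + 261.9 = 2937.7
2) 1.4(1934) + 1.7(355) + 0.6(284) = 2707.6 + 603.5 + 170.4 = 3481.5
3) 1.0(1934) - 1.4(763) = 1934.0 - 1068.2 = 865.8
4) 1.4(1934) + 0.6(763) + 0.2(873) + 0.3(284) = 2707.6 + 457.8 + 174.6 + 85.2 = 3425.2
5) 0.85(1934) - 1.4(369) = 1643.9 - 516.6 = 1127.3
6) 1.25(1934) + 1.4(284) + 0.5(873) = 2417.5 + 397.6 + 436.5 = 3251.6
Maximum is from combination 2.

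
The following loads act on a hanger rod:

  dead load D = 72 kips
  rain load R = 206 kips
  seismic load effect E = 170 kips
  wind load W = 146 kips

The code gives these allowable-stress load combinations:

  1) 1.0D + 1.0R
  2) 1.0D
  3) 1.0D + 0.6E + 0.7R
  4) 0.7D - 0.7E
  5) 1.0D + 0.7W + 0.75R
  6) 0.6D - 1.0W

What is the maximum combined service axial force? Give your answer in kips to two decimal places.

1) 1.0(72) + 1.0(206) = 72.00 + 206.00 = 278.00
2) 1.0(72) = 72.00
3) 1.0(72) + 0.6(170) + 0.7(206) = 72.00 + 102.00 + 144.20 = 318.20
4) 0.7(72) - 0.7(170) = 50.40 - 119.00 = -68.60
5) 1.0(72) + 0.7(146) + 0.75(206) = 72.00 + 102.20 + 154.50 = 328.70
6) 0.6(72) - 1.0(146) = 43.20 - 146.00 = -102.80
The controlling combination is 5, giving 328.70 kips.

328.70 kips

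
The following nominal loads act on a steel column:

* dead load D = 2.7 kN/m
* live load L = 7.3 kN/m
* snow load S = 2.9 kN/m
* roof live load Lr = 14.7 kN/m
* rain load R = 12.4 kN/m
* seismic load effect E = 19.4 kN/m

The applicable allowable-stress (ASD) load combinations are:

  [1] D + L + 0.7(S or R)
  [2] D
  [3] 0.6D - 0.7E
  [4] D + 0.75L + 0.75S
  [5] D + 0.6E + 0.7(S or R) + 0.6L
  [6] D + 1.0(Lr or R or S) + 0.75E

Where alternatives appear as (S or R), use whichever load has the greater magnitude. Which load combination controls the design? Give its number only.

Combination 6

(S or R) → R = 12.4 kN/m; (Lr or R or S) → Lr = 14.7 kN/m.
[1] 1.0(2.7) + 1.0(7.3) + 0.7(12.4) = 2.70 + 7.30 + 8.68 = 18.68
[2] 1.0(2.7) = 2.70
[3] 0.6(2.7) - 0.7(19.4) = 1.62 - 13.58 = -11.96
[4] 1.0(2.7) + 0.75(7.3) + 0.75(2.9) = 10.35
[5] 1.0(2.7) + 0.6(19.4) + 0.7(12.4) + 0.6(7.3) = 2.70 + 11.64 + 8.68 + 4.38 = 27.40
[6] 1.0(2.7) + 1.0(14.7) + 0.75(19.4) = 2.70 + 14.70 + 14.55 = 31.95
The largest value is 31.95 kN/m from combination 6.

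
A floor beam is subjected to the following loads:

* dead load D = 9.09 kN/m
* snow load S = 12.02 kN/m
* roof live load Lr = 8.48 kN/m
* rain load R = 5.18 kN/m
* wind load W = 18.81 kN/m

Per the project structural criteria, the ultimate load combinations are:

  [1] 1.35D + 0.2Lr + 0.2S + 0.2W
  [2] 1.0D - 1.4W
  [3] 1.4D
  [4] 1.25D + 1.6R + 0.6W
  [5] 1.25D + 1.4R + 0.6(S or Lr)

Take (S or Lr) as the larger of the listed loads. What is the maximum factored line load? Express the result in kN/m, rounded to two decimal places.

30.94 kN/m

(S or Lr) → S = 12.02 kN/m.
[1] 1.35(9.09) + 0.2(8.48) + 0.2(12.02) + 0.2(18.81) = 12.27 + 1.70 + 2.40 + 3.76 = 20.13
[2] 1.0(9.09) - 1.4(18.81) = 9.09 - 26.33 = -17.24
[3] 1.4(9.09) = 12.73
[4] 1.25(9.09) + 1.6(5.18) + 0.6(18.81) = 11.36 + 8.29 + 11.29 = 30.94
[5] 1.25(9.09) + 1.4(5.18) + 0.6(12.02) = 25.83
The controlling combination is 4, giving 30.94 kN/m.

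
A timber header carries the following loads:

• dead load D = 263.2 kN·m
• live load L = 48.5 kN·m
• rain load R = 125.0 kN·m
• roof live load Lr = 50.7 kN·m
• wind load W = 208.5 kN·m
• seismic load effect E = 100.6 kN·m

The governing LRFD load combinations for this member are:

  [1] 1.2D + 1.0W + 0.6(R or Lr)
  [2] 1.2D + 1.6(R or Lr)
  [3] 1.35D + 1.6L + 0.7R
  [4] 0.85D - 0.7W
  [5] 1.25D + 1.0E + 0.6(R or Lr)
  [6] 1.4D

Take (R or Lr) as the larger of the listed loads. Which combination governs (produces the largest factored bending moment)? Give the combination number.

(R or Lr) → R = 125.0 kN·m.
[1] 1.2(263.2) + 1.0(208.5) + 0.6(125.0) = 315.84 + 208.50 + 75.00 = 599.34
[2] 1.2(263.2) + 1.6(125.0) = 315.84 + 200.00 = 515.84
[3] 1.35(263.2) + 1.6(48.5) + 0.7(125.0) = 355.32 + 77.60 + 87.50 = 520.42
[4] 0.85(263.2) - 0.7(208.5) = 223.72 - 145.95 = 77.77
[5] 1.25(263.2) + 1.0(100.6) + 0.6(125.0) = 329.00 + 100.60 + 75.00 = 504.60
[6] 1.4(263.2) = 368.48
The largest value is 599.34 kN·m from combination 1.

Combination 1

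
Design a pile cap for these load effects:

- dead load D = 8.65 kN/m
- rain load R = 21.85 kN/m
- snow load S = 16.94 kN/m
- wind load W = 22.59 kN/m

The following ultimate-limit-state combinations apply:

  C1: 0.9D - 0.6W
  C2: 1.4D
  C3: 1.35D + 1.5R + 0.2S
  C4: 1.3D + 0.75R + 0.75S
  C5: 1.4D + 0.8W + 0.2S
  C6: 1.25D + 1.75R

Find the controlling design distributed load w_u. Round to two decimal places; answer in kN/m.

C1: 0.9(8.65) - 0.6(22.59) = -5.77
C2: 1.4(8.65) = 12.11
C3: 1.35(8.65) + 1.5(21.85) + 0.2(16.94) = 47.84
C4: 1.3(8.65) + 0.75(21.85) + 0.75(16.94) = 40.34
C5: 1.4(8.65) + 0.8(22.59) + 0.2(16.94) = 12.11 + 18.07 + 3.39 = 33.57
C6: 1.25(8.65) + 1.75(21.85) = 10.81 + 38.24 = 49.05
Maximum is from combination 6.

49.05 kN/m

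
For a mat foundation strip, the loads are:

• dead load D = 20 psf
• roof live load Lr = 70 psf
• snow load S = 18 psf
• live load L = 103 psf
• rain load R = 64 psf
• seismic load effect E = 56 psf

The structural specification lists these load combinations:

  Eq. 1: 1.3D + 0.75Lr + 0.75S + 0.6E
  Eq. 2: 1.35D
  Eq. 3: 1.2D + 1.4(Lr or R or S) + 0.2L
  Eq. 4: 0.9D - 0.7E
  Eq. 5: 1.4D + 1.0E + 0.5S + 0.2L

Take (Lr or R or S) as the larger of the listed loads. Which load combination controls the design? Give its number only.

Combination 3

(Lr or R or S) → Lr = 70 psf.
Eq. 1: 1.3(20) + 0.75(70) + 0.75(18) + 0.6(56) = 125.60
Eq. 2: 1.35(20) = 27.00
Eq. 3: 1.2(20) + 1.4(70) + 0.2(103) = 142.60
Eq. 4: 0.9(20) - 0.7(56) = -21.20
Eq. 5: 1.4(20) + 1.0(56) + 0.5(18) + 0.2(103) = 113.60
The largest value is 142.60 psf from combination 3.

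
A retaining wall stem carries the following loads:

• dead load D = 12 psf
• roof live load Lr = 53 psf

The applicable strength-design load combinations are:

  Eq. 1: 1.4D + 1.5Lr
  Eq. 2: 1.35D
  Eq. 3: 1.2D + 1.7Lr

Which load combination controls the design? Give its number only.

Eq. 1: 1.4(12) + 1.5(53) = 16.8 + 79.5 = 96.3
Eq. 2: 1.35(12) = 16.2
Eq. 3: 1.2(12) + 1.7(53) = 14.4 + 90.1 = 104.5
The largest value is 104.5 psf from combination 3.

Combination 3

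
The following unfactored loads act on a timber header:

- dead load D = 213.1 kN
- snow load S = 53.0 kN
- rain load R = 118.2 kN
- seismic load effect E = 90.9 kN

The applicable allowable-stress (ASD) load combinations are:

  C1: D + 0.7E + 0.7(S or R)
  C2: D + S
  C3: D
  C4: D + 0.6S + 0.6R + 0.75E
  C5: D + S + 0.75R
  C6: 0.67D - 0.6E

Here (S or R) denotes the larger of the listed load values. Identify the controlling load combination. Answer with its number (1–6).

(S or R) → R = 118.2 kN.
C1: 1.0(213.1) + 0.7(90.9) + 0.7(118.2) = 359.5
C2: 1.0(213.1) + 1.0(53.0) = 213.1 + 53.0 = 266.1
C3: 1.0(213.1) = 213.1
C4: 1.0(213.1) + 0.6(53.0) + 0.6(118.2) + 0.75(90.9) = 213.1 + 31.8 + 70.9 + 68.2 = 384.0
C5: 1.0(213.1) + 1.0(53.0) + 0.75(118.2) = 213.1 + 53.0 + 88.7 = 354.8
C6: 0.67(213.1) - 0.6(90.9) = 88.2
The largest value is 384.0 kN from combination 4.

Combination 4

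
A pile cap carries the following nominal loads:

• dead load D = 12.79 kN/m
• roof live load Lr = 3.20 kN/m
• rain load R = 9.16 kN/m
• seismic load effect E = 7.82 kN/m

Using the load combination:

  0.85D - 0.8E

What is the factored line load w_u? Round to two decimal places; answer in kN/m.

4.62 kN/m

0.85(12.79) - 0.8(7.82) = 4.62
w_u = 4.62 kN/m.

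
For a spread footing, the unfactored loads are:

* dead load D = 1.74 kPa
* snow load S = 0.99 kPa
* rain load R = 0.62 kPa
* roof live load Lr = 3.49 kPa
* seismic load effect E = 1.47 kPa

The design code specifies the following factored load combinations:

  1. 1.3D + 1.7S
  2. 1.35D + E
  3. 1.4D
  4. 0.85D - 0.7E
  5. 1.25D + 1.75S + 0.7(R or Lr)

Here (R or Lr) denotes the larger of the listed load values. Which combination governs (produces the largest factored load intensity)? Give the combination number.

(R or Lr) → Lr = 3.49 kPa.
1. 1.3(1.74) + 1.7(0.99) = 3.95
2. 1.35(1.74) + 1.0(1.47) = 2.35 + 1.47 = 3.82
3. 1.4(1.74) = 2.44
4. 0.85(1.74) - 0.7(1.47) = 1.48 - 1.03 = 0.45
5. 1.25(1.74) + 1.75(0.99) + 0.7(3.49) = 2.18 + 1.73 + 2.44 = 6.35
The largest value is 6.35 kPa from combination 5.

Combination 5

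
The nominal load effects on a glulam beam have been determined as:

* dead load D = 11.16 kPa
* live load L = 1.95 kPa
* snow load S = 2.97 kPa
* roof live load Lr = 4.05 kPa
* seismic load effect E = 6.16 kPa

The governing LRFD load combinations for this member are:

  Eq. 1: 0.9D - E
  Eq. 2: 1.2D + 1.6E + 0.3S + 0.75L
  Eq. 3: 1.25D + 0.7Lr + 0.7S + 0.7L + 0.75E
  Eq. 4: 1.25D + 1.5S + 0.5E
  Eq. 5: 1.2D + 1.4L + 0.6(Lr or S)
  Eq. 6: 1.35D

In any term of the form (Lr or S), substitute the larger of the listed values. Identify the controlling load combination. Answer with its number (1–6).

Combination 2

(Lr or S) → Lr = 4.05 kPa.
Eq. 1: 0.9(11.16) - 1.0(6.16) = 10.04 - 6.16 = 3.88
Eq. 2: 1.2(11.16) + 1.6(6.16) + 0.3(2.97) + 0.75(1.95) = 13.39 + 9.86 + 0.89 + 1.46 = 25.60
Eq. 3: 1.25(11.16) + 0.7(4.05) + 0.7(2.97) + 0.7(1.95) + 0.75(6.16) = 24.85
Eq. 4: 1.25(11.16) + 1.5(2.97) + 0.5(6.16) = 13.95 + 4.46 + 3.08 = 21.49
Eq. 5: 1.2(11.16) + 1.4(1.95) + 0.6(4.05) = 13.39 + 2.73 + 2.43 = 18.55
Eq. 6: 1.35(11.16) = 15.07
The largest value is 25.60 kPa from combination 2.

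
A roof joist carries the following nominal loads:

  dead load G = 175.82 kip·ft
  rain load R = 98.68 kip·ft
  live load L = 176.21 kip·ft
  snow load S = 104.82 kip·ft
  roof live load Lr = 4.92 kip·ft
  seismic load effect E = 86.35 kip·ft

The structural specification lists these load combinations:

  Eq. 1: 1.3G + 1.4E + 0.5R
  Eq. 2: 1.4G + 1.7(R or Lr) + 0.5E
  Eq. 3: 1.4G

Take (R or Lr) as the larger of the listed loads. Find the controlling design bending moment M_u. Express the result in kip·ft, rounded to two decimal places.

(R or Lr) → R = 98.68 kip·ft.
Eq. 1: 1.3(175.82) + 1.4(86.35) + 0.5(98.68) = 228.57 + 120.89 + 49.34 = 398.80
Eq. 2: 1.4(175.82) + 1.7(98.68) + 0.5(86.35) = 457.08
Eq. 3: 1.4(175.82) = 246.15
The controlling combination is 2, giving 457.08 kip·ft.

457.08 kip·ft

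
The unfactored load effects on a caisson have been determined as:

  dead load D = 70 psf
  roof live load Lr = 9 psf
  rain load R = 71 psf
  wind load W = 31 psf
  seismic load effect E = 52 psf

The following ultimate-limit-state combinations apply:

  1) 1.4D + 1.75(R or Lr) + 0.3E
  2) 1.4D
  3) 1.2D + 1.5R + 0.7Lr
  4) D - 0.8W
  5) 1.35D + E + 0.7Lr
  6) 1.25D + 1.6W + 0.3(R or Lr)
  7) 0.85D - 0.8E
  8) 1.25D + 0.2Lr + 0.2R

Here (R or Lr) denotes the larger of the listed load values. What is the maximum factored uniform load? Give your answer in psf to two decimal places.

(R or Lr) → R = 71 psf.
1) 1.4(70) + 1.75(71) + 0.3(52) = 98.00 + 124.25 + 15.60 = 237.85
2) 1.4(70) = 98.00
3) 1.2(70) + 1.5(71) + 0.7(9) = 84.00 + 106.50 + 6.30 = 196.80
4) 1.0(70) - 0.8(31) = 70.00 - 24.80 = 45.20
5) 1.35(70) + 1.0(52) + 0.7(9) = 94.50 + 52.00 + 6.30 = 152.80
6) 1.25(70) + 1.6(31) + 0.3(71) = 87.50 + 49.60 + 21.30 = 158.40
7) 0.85(70) - 0.8(52) = 59.50 - 41.60 = 17.90
8) 1.25(70) + 0.2(9) + 0.2(71) = 87.50 + 1.80 + 14.20 = 103.50
The controlling combination is 1, giving 237.85 psf.

237.85 psf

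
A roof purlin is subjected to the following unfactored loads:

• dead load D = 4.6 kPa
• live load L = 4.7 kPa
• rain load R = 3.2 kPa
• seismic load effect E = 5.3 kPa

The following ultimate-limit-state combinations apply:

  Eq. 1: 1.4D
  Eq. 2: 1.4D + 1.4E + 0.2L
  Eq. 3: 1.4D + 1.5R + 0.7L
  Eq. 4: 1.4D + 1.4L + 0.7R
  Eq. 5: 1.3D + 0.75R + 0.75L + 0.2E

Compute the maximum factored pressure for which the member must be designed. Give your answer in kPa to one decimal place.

Eq. 1: 1.4(4.6) = 6.4
Eq. 2: 1.4(4.6) + 1.4(5.3) + 0.2(4.7) = 14.8
Eq. 3: 1.4(4.6) + 1.5(3.2) + 0.7(4.7) = 6.4 + 4.8 + 3.3 = 14.5
Eq. 4: 1.4(4.6) + 1.4(4.7) + 0.7(3.2) = 15.3
Eq. 5: 1.3(4.6) + 0.75(3.2) + 0.75(4.7) + 0.2(5.3) = 6.0 + 2.4 + 3.5 + 1.1 = 13.0
Combination 4 governs: p_u = 15.3 kPa.

15.3 kPa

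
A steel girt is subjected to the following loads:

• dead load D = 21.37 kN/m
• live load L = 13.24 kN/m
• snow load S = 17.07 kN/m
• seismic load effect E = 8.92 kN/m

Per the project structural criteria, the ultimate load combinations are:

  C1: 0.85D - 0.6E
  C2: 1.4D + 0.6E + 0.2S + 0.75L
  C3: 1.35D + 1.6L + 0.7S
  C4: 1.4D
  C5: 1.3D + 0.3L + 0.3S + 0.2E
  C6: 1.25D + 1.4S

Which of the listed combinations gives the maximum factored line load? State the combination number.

C1: 0.85(21.37) - 0.6(8.92) = 18.16 - 5.35 = 12.81
C2: 1.4(21.37) + 0.6(8.92) + 0.2(17.07) + 0.75(13.24) = 29.92 + 5.35 + 3.41 + 9.93 = 48.61
C3: 1.35(21.37) + 1.6(13.24) + 0.7(17.07) = 28.85 + 21.18 + 11.95 = 61.98
C4: 1.4(21.37) = 29.92
C5: 1.3(21.37) + 0.3(13.24) + 0.3(17.07) + 0.2(8.92) = 38.66
C6: 1.25(21.37) + 1.4(17.07) = 26.71 + 23.90 = 50.61
The largest value is 61.98 kN/m from combination 3.

Combination 3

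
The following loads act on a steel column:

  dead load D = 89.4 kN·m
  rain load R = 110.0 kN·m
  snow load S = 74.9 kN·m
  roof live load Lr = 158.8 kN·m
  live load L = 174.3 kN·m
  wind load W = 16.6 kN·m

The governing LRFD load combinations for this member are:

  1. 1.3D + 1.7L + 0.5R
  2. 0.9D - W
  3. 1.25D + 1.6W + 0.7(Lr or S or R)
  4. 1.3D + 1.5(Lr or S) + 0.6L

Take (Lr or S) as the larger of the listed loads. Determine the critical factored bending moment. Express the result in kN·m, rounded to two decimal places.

467.53 kN·m

(Lr or S or R) → Lr = 158.8 kN·m; (Lr or S) → Lr = 158.8 kN·m.
1. 1.3(89.4) + 1.7(174.3) + 0.5(110.0) = 116.22 + 296.31 + 55.00 = 467.53
2. 0.9(89.4) - 1.0(16.6) = 80.46 - 16.60 = 63.86
3. 1.25(89.4) + 1.6(16.6) + 0.7(158.8) = 111.75 + 26.56 + 111.16 = 249.47
4. 1.3(89.4) + 1.5(158.8) + 0.6(174.3) = 116.22 + 238.20 + 104.58 = 459.00
The controlling combination is 1, giving 467.53 kN·m.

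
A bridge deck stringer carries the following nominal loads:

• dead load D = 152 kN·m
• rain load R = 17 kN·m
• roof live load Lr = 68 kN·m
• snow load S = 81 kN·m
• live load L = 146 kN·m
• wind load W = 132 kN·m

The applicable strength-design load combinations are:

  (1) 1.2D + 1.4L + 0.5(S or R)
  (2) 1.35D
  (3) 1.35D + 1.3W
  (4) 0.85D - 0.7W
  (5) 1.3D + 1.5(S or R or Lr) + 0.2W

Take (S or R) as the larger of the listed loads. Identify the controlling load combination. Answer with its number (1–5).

(S or R) → S = 81 kN·m; (S or R or Lr) → S = 81 kN·m.
(1) 1.2(152) + 1.4(146) + 0.5(81) = 427.30
(2) 1.35(152) = 205.20
(3) 1.35(152) + 1.3(132) = 376.80
(4) 0.85(152) - 0.7(132) = 36.80
(5) 1.3(152) + 1.5(81) + 0.2(132) = 345.50
The largest value is 427.30 kN·m from combination 1.

Combination 1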